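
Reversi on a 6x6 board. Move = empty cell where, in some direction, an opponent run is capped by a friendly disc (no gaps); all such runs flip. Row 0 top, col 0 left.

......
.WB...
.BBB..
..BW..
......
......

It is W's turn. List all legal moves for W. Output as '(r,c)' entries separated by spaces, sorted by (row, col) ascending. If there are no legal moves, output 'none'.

Answer: (1,3) (3,1)

Derivation:
(0,1): no bracket -> illegal
(0,2): no bracket -> illegal
(0,3): no bracket -> illegal
(1,0): no bracket -> illegal
(1,3): flips 2 -> legal
(1,4): no bracket -> illegal
(2,0): no bracket -> illegal
(2,4): no bracket -> illegal
(3,0): no bracket -> illegal
(3,1): flips 2 -> legal
(3,4): no bracket -> illegal
(4,1): no bracket -> illegal
(4,2): no bracket -> illegal
(4,3): no bracket -> illegal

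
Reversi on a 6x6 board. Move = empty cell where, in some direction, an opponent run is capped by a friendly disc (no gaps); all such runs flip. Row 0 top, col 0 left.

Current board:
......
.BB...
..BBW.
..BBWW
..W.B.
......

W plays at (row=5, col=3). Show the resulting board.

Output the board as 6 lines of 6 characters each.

Answer: ......
.BB...
..BBW.
..BBWW
..W.W.
...W..

Derivation:
Place W at (5,3); scan 8 dirs for brackets.
Dir NW: first cell 'W' (not opp) -> no flip
Dir N: first cell '.' (not opp) -> no flip
Dir NE: opp run (4,4) capped by W -> flip
Dir W: first cell '.' (not opp) -> no flip
Dir E: first cell '.' (not opp) -> no flip
Dir SW: edge -> no flip
Dir S: edge -> no flip
Dir SE: edge -> no flip
All flips: (4,4)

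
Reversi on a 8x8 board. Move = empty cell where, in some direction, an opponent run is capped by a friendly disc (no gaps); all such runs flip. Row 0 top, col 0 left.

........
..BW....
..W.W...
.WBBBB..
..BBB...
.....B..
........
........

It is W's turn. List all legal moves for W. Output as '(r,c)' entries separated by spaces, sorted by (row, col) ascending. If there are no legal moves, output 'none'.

Answer: (0,2) (1,1) (3,6) (4,6) (5,1) (5,2) (5,3) (5,4) (6,6)

Derivation:
(0,1): no bracket -> illegal
(0,2): flips 1 -> legal
(0,3): no bracket -> illegal
(1,1): flips 1 -> legal
(2,1): no bracket -> illegal
(2,3): no bracket -> illegal
(2,5): no bracket -> illegal
(2,6): no bracket -> illegal
(3,6): flips 4 -> legal
(4,1): no bracket -> illegal
(4,5): no bracket -> illegal
(4,6): flips 1 -> legal
(5,1): flips 2 -> legal
(5,2): flips 2 -> legal
(5,3): flips 1 -> legal
(5,4): flips 2 -> legal
(5,6): no bracket -> illegal
(6,4): no bracket -> illegal
(6,5): no bracket -> illegal
(6,6): flips 3 -> legal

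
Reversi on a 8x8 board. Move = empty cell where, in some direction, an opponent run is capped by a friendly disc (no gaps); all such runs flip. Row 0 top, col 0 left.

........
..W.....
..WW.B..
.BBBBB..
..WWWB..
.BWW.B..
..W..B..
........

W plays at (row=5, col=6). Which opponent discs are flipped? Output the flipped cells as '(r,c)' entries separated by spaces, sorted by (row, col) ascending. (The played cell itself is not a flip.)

Answer: (3,4) (4,5)

Derivation:
Dir NW: opp run (4,5) (3,4) capped by W -> flip
Dir N: first cell '.' (not opp) -> no flip
Dir NE: first cell '.' (not opp) -> no flip
Dir W: opp run (5,5), next='.' -> no flip
Dir E: first cell '.' (not opp) -> no flip
Dir SW: opp run (6,5), next='.' -> no flip
Dir S: first cell '.' (not opp) -> no flip
Dir SE: first cell '.' (not opp) -> no flip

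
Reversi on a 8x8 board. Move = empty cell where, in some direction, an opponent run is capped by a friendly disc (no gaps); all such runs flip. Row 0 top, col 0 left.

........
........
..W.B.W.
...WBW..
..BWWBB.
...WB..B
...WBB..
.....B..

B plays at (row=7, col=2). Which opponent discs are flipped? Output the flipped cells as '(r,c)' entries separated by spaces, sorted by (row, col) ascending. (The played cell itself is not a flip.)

Answer: (6,3)

Derivation:
Dir NW: first cell '.' (not opp) -> no flip
Dir N: first cell '.' (not opp) -> no flip
Dir NE: opp run (6,3) capped by B -> flip
Dir W: first cell '.' (not opp) -> no flip
Dir E: first cell '.' (not opp) -> no flip
Dir SW: edge -> no flip
Dir S: edge -> no flip
Dir SE: edge -> no flip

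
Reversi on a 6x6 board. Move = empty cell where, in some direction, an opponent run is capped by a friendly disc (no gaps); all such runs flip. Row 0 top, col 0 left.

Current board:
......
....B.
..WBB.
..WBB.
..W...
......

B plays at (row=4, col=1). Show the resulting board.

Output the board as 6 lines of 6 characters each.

Place B at (4,1); scan 8 dirs for brackets.
Dir NW: first cell '.' (not opp) -> no flip
Dir N: first cell '.' (not opp) -> no flip
Dir NE: opp run (3,2) capped by B -> flip
Dir W: first cell '.' (not opp) -> no flip
Dir E: opp run (4,2), next='.' -> no flip
Dir SW: first cell '.' (not opp) -> no flip
Dir S: first cell '.' (not opp) -> no flip
Dir SE: first cell '.' (not opp) -> no flip
All flips: (3,2)

Answer: ......
....B.
..WBB.
..BBB.
.BW...
......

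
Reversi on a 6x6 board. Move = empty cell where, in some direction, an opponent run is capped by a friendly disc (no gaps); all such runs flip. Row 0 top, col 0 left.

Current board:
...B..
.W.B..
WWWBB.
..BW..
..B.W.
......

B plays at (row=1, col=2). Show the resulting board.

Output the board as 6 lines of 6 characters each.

Place B at (1,2); scan 8 dirs for brackets.
Dir NW: first cell '.' (not opp) -> no flip
Dir N: first cell '.' (not opp) -> no flip
Dir NE: first cell 'B' (not opp) -> no flip
Dir W: opp run (1,1), next='.' -> no flip
Dir E: first cell 'B' (not opp) -> no flip
Dir SW: opp run (2,1), next='.' -> no flip
Dir S: opp run (2,2) capped by B -> flip
Dir SE: first cell 'B' (not opp) -> no flip
All flips: (2,2)

Answer: ...B..
.WBB..
WWBBB.
..BW..
..B.W.
......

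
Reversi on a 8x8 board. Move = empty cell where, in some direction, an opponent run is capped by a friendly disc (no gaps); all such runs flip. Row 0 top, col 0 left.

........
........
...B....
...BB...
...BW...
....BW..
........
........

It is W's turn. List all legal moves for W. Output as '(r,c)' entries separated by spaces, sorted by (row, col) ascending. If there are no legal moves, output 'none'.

(1,2): no bracket -> illegal
(1,3): no bracket -> illegal
(1,4): no bracket -> illegal
(2,2): flips 1 -> legal
(2,4): flips 1 -> legal
(2,5): no bracket -> illegal
(3,2): no bracket -> illegal
(3,5): no bracket -> illegal
(4,2): flips 1 -> legal
(4,5): no bracket -> illegal
(5,2): no bracket -> illegal
(5,3): flips 1 -> legal
(6,3): no bracket -> illegal
(6,4): flips 1 -> legal
(6,5): no bracket -> illegal

Answer: (2,2) (2,4) (4,2) (5,3) (6,4)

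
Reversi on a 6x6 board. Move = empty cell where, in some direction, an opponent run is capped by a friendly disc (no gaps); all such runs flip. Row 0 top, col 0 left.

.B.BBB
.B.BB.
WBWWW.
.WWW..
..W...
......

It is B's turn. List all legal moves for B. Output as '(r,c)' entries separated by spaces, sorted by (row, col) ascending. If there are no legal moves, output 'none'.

(1,0): no bracket -> illegal
(1,2): no bracket -> illegal
(1,5): no bracket -> illegal
(2,5): flips 3 -> legal
(3,0): no bracket -> illegal
(3,4): flips 1 -> legal
(3,5): flips 1 -> legal
(4,0): flips 2 -> legal
(4,1): flips 3 -> legal
(4,3): flips 3 -> legal
(4,4): flips 2 -> legal
(5,1): no bracket -> illegal
(5,2): no bracket -> illegal
(5,3): no bracket -> illegal

Answer: (2,5) (3,4) (3,5) (4,0) (4,1) (4,3) (4,4)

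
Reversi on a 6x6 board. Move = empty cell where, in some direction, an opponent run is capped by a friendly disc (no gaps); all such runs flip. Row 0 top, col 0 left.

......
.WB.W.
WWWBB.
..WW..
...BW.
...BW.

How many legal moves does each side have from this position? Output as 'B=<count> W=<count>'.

Answer: B=9 W=8

Derivation:
-- B to move --
(0,0): no bracket -> illegal
(0,1): no bracket -> illegal
(0,2): no bracket -> illegal
(0,3): no bracket -> illegal
(0,4): flips 1 -> legal
(0,5): flips 1 -> legal
(1,0): flips 3 -> legal
(1,3): no bracket -> illegal
(1,5): no bracket -> illegal
(2,5): no bracket -> illegal
(3,0): flips 1 -> legal
(3,1): no bracket -> illegal
(3,4): no bracket -> illegal
(3,5): flips 1 -> legal
(4,1): flips 1 -> legal
(4,2): flips 3 -> legal
(4,5): flips 1 -> legal
(5,5): flips 1 -> legal
B mobility = 9
-- W to move --
(0,1): no bracket -> illegal
(0,2): flips 1 -> legal
(0,3): flips 1 -> legal
(1,3): flips 2 -> legal
(1,5): flips 1 -> legal
(2,5): flips 2 -> legal
(3,4): flips 1 -> legal
(3,5): no bracket -> illegal
(4,2): flips 1 -> legal
(5,2): flips 1 -> legal
W mobility = 8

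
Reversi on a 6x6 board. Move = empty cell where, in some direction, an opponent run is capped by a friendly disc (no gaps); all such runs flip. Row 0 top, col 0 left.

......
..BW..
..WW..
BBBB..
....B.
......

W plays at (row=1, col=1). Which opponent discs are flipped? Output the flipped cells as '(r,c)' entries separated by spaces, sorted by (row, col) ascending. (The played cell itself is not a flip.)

Dir NW: first cell '.' (not opp) -> no flip
Dir N: first cell '.' (not opp) -> no flip
Dir NE: first cell '.' (not opp) -> no flip
Dir W: first cell '.' (not opp) -> no flip
Dir E: opp run (1,2) capped by W -> flip
Dir SW: first cell '.' (not opp) -> no flip
Dir S: first cell '.' (not opp) -> no flip
Dir SE: first cell 'W' (not opp) -> no flip

Answer: (1,2)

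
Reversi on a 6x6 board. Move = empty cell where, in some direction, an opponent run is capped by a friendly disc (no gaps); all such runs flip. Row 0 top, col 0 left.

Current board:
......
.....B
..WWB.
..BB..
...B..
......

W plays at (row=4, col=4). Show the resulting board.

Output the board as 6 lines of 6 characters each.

Answer: ......
.....B
..WWB.
..BW..
...BW.
......

Derivation:
Place W at (4,4); scan 8 dirs for brackets.
Dir NW: opp run (3,3) capped by W -> flip
Dir N: first cell '.' (not opp) -> no flip
Dir NE: first cell '.' (not opp) -> no flip
Dir W: opp run (4,3), next='.' -> no flip
Dir E: first cell '.' (not opp) -> no flip
Dir SW: first cell '.' (not opp) -> no flip
Dir S: first cell '.' (not opp) -> no flip
Dir SE: first cell '.' (not opp) -> no flip
All flips: (3,3)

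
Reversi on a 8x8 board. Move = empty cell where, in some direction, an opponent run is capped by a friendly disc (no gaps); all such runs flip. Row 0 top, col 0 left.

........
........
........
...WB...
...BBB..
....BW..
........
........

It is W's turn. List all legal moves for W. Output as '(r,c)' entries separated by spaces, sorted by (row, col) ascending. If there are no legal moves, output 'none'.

Answer: (3,5) (5,3)

Derivation:
(2,3): no bracket -> illegal
(2,4): no bracket -> illegal
(2,5): no bracket -> illegal
(3,2): no bracket -> illegal
(3,5): flips 2 -> legal
(3,6): no bracket -> illegal
(4,2): no bracket -> illegal
(4,6): no bracket -> illegal
(5,2): no bracket -> illegal
(5,3): flips 2 -> legal
(5,6): no bracket -> illegal
(6,3): no bracket -> illegal
(6,4): no bracket -> illegal
(6,5): no bracket -> illegal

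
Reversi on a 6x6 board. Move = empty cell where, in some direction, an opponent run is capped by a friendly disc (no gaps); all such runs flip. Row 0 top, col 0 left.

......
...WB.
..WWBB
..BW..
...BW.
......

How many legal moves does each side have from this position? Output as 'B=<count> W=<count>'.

-- B to move --
(0,2): flips 1 -> legal
(0,3): flips 3 -> legal
(0,4): no bracket -> illegal
(1,1): no bracket -> illegal
(1,2): flips 2 -> legal
(2,1): flips 2 -> legal
(3,1): no bracket -> illegal
(3,4): flips 1 -> legal
(3,5): no bracket -> illegal
(4,2): flips 1 -> legal
(4,5): flips 1 -> legal
(5,3): no bracket -> illegal
(5,4): no bracket -> illegal
(5,5): no bracket -> illegal
B mobility = 7
-- W to move --
(0,3): no bracket -> illegal
(0,4): no bracket -> illegal
(0,5): flips 1 -> legal
(1,5): flips 2 -> legal
(2,1): no bracket -> illegal
(3,1): flips 1 -> legal
(3,4): no bracket -> illegal
(3,5): flips 1 -> legal
(4,1): flips 1 -> legal
(4,2): flips 2 -> legal
(5,2): no bracket -> illegal
(5,3): flips 1 -> legal
(5,4): no bracket -> illegal
W mobility = 7

Answer: B=7 W=7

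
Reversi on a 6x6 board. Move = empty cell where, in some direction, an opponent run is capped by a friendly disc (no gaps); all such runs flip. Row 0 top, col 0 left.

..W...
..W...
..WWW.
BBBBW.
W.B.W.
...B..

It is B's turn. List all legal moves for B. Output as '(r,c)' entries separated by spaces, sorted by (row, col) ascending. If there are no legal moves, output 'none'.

(0,1): no bracket -> illegal
(0,3): no bracket -> illegal
(1,1): flips 1 -> legal
(1,3): flips 2 -> legal
(1,4): flips 1 -> legal
(1,5): flips 1 -> legal
(2,1): no bracket -> illegal
(2,5): no bracket -> illegal
(3,5): flips 2 -> legal
(4,1): no bracket -> illegal
(4,3): no bracket -> illegal
(4,5): no bracket -> illegal
(5,0): flips 1 -> legal
(5,1): no bracket -> illegal
(5,4): no bracket -> illegal
(5,5): flips 1 -> legal

Answer: (1,1) (1,3) (1,4) (1,5) (3,5) (5,0) (5,5)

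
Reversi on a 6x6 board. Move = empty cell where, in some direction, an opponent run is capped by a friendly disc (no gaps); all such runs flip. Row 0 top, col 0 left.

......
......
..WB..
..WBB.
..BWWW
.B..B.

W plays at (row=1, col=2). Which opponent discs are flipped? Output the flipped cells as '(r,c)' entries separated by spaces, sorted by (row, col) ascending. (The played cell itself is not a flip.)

Dir NW: first cell '.' (not opp) -> no flip
Dir N: first cell '.' (not opp) -> no flip
Dir NE: first cell '.' (not opp) -> no flip
Dir W: first cell '.' (not opp) -> no flip
Dir E: first cell '.' (not opp) -> no flip
Dir SW: first cell '.' (not opp) -> no flip
Dir S: first cell 'W' (not opp) -> no flip
Dir SE: opp run (2,3) (3,4) capped by W -> flip

Answer: (2,3) (3,4)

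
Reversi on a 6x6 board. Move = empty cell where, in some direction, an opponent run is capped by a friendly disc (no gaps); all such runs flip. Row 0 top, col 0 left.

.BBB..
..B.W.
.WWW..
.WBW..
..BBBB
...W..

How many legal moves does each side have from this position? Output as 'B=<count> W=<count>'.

-- B to move --
(0,4): no bracket -> illegal
(0,5): flips 2 -> legal
(1,0): flips 1 -> legal
(1,1): flips 2 -> legal
(1,3): flips 2 -> legal
(1,5): no bracket -> illegal
(2,0): flips 1 -> legal
(2,4): flips 1 -> legal
(2,5): flips 1 -> legal
(3,0): flips 2 -> legal
(3,4): flips 2 -> legal
(4,0): no bracket -> illegal
(4,1): no bracket -> illegal
(5,2): no bracket -> illegal
(5,4): no bracket -> illegal
B mobility = 9
-- W to move --
(0,0): no bracket -> illegal
(0,4): no bracket -> illegal
(1,0): no bracket -> illegal
(1,1): no bracket -> illegal
(1,3): no bracket -> illegal
(3,4): no bracket -> illegal
(3,5): flips 1 -> legal
(4,1): flips 1 -> legal
(5,1): flips 1 -> legal
(5,2): flips 2 -> legal
(5,4): flips 2 -> legal
(5,5): flips 1 -> legal
W mobility = 6

Answer: B=9 W=6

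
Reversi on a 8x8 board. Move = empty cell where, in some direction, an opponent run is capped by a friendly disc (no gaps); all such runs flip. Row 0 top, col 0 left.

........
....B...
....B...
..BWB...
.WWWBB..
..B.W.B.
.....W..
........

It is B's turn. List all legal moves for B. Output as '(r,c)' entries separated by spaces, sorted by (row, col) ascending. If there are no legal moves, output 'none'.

(2,2): flips 1 -> legal
(2,3): no bracket -> illegal
(3,0): flips 1 -> legal
(3,1): no bracket -> illegal
(4,0): flips 3 -> legal
(5,0): flips 1 -> legal
(5,1): flips 2 -> legal
(5,3): no bracket -> illegal
(5,5): no bracket -> illegal
(6,3): flips 1 -> legal
(6,4): flips 1 -> legal
(6,6): no bracket -> illegal
(7,4): flips 1 -> legal
(7,5): no bracket -> illegal
(7,6): flips 3 -> legal

Answer: (2,2) (3,0) (4,0) (5,0) (5,1) (6,3) (6,4) (7,4) (7,6)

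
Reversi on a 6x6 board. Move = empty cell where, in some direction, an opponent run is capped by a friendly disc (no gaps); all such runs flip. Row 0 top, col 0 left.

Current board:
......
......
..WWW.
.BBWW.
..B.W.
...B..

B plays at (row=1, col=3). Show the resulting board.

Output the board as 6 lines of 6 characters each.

Place B at (1,3); scan 8 dirs for brackets.
Dir NW: first cell '.' (not opp) -> no flip
Dir N: first cell '.' (not opp) -> no flip
Dir NE: first cell '.' (not opp) -> no flip
Dir W: first cell '.' (not opp) -> no flip
Dir E: first cell '.' (not opp) -> no flip
Dir SW: opp run (2,2) capped by B -> flip
Dir S: opp run (2,3) (3,3), next='.' -> no flip
Dir SE: opp run (2,4), next='.' -> no flip
All flips: (2,2)

Answer: ......
...B..
..BWW.
.BBWW.
..B.W.
...B..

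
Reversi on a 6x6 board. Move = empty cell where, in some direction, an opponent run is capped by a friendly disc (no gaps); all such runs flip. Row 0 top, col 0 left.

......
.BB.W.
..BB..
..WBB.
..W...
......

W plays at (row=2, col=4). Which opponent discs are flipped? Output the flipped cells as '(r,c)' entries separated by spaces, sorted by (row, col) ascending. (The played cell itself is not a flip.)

Dir NW: first cell '.' (not opp) -> no flip
Dir N: first cell 'W' (not opp) -> no flip
Dir NE: first cell '.' (not opp) -> no flip
Dir W: opp run (2,3) (2,2), next='.' -> no flip
Dir E: first cell '.' (not opp) -> no flip
Dir SW: opp run (3,3) capped by W -> flip
Dir S: opp run (3,4), next='.' -> no flip
Dir SE: first cell '.' (not opp) -> no flip

Answer: (3,3)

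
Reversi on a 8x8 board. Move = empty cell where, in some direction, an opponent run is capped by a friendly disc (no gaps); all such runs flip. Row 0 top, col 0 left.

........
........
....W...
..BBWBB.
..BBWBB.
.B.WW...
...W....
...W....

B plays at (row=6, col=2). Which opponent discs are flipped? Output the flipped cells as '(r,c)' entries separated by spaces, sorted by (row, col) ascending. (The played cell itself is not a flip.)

Dir NW: first cell 'B' (not opp) -> no flip
Dir N: first cell '.' (not opp) -> no flip
Dir NE: opp run (5,3) (4,4) capped by B -> flip
Dir W: first cell '.' (not opp) -> no flip
Dir E: opp run (6,3), next='.' -> no flip
Dir SW: first cell '.' (not opp) -> no flip
Dir S: first cell '.' (not opp) -> no flip
Dir SE: opp run (7,3), next=edge -> no flip

Answer: (4,4) (5,3)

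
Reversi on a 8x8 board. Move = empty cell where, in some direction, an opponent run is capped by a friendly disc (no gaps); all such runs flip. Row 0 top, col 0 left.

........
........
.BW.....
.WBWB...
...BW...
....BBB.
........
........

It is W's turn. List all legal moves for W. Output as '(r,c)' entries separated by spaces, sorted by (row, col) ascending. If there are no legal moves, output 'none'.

Answer: (1,1) (2,0) (2,4) (3,5) (4,2) (5,3) (6,4) (6,6)

Derivation:
(1,0): no bracket -> illegal
(1,1): flips 1 -> legal
(1,2): no bracket -> illegal
(2,0): flips 1 -> legal
(2,3): no bracket -> illegal
(2,4): flips 1 -> legal
(2,5): no bracket -> illegal
(3,0): no bracket -> illegal
(3,5): flips 1 -> legal
(4,1): no bracket -> illegal
(4,2): flips 2 -> legal
(4,5): no bracket -> illegal
(4,6): no bracket -> illegal
(4,7): no bracket -> illegal
(5,2): no bracket -> illegal
(5,3): flips 1 -> legal
(5,7): no bracket -> illegal
(6,3): no bracket -> illegal
(6,4): flips 1 -> legal
(6,5): no bracket -> illegal
(6,6): flips 1 -> legal
(6,7): no bracket -> illegal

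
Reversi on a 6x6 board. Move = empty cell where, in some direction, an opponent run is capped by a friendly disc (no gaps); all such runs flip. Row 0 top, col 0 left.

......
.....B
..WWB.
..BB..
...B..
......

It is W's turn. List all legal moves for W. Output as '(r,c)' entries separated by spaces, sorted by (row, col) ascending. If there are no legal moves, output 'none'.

(0,4): no bracket -> illegal
(0,5): no bracket -> illegal
(1,3): no bracket -> illegal
(1,4): no bracket -> illegal
(2,1): no bracket -> illegal
(2,5): flips 1 -> legal
(3,1): no bracket -> illegal
(3,4): no bracket -> illegal
(3,5): no bracket -> illegal
(4,1): flips 1 -> legal
(4,2): flips 1 -> legal
(4,4): flips 1 -> legal
(5,2): no bracket -> illegal
(5,3): flips 2 -> legal
(5,4): no bracket -> illegal

Answer: (2,5) (4,1) (4,2) (4,4) (5,3)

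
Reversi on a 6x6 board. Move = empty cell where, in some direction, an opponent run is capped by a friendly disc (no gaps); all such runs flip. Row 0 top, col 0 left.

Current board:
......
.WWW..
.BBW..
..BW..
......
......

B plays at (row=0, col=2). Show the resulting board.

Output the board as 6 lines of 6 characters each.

Answer: ..B...
.WBW..
.BBW..
..BW..
......
......

Derivation:
Place B at (0,2); scan 8 dirs for brackets.
Dir NW: edge -> no flip
Dir N: edge -> no flip
Dir NE: edge -> no flip
Dir W: first cell '.' (not opp) -> no flip
Dir E: first cell '.' (not opp) -> no flip
Dir SW: opp run (1,1), next='.' -> no flip
Dir S: opp run (1,2) capped by B -> flip
Dir SE: opp run (1,3), next='.' -> no flip
All flips: (1,2)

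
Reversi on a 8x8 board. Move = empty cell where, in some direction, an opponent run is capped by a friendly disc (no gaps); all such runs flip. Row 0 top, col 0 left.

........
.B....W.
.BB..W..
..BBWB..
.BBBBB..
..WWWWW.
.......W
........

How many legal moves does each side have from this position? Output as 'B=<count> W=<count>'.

Answer: B=10 W=8

Derivation:
-- B to move --
(0,5): no bracket -> illegal
(0,6): no bracket -> illegal
(0,7): flips 3 -> legal
(1,4): no bracket -> illegal
(1,5): flips 1 -> legal
(1,7): no bracket -> illegal
(2,3): flips 1 -> legal
(2,4): flips 1 -> legal
(2,6): no bracket -> illegal
(2,7): no bracket -> illegal
(3,6): no bracket -> illegal
(4,6): no bracket -> illegal
(4,7): no bracket -> illegal
(5,1): no bracket -> illegal
(5,7): no bracket -> illegal
(6,1): flips 1 -> legal
(6,2): flips 2 -> legal
(6,3): flips 3 -> legal
(6,4): flips 2 -> legal
(6,5): flips 2 -> legal
(6,6): flips 1 -> legal
(7,6): no bracket -> illegal
(7,7): no bracket -> illegal
B mobility = 10
-- W to move --
(0,0): flips 4 -> legal
(0,1): no bracket -> illegal
(0,2): no bracket -> illegal
(1,0): flips 3 -> legal
(1,2): flips 3 -> legal
(1,3): no bracket -> illegal
(2,0): no bracket -> illegal
(2,3): flips 2 -> legal
(2,4): no bracket -> illegal
(2,6): flips 2 -> legal
(3,0): flips 1 -> legal
(3,1): flips 3 -> legal
(3,6): flips 2 -> legal
(4,0): no bracket -> illegal
(4,6): no bracket -> illegal
(5,0): no bracket -> illegal
(5,1): no bracket -> illegal
W mobility = 8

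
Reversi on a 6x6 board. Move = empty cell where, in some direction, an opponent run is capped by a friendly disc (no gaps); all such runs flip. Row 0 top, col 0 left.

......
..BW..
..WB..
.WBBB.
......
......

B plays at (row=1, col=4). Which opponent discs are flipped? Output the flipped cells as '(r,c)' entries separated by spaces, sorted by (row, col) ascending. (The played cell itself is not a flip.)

Dir NW: first cell '.' (not opp) -> no flip
Dir N: first cell '.' (not opp) -> no flip
Dir NE: first cell '.' (not opp) -> no flip
Dir W: opp run (1,3) capped by B -> flip
Dir E: first cell '.' (not opp) -> no flip
Dir SW: first cell 'B' (not opp) -> no flip
Dir S: first cell '.' (not opp) -> no flip
Dir SE: first cell '.' (not opp) -> no flip

Answer: (1,3)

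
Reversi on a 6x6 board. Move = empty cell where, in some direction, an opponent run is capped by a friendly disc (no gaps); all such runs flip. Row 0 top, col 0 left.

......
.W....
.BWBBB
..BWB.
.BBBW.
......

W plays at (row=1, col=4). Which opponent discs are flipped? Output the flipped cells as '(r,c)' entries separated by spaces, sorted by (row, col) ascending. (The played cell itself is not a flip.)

Dir NW: first cell '.' (not opp) -> no flip
Dir N: first cell '.' (not opp) -> no flip
Dir NE: first cell '.' (not opp) -> no flip
Dir W: first cell '.' (not opp) -> no flip
Dir E: first cell '.' (not opp) -> no flip
Dir SW: opp run (2,3) (3,2) (4,1), next='.' -> no flip
Dir S: opp run (2,4) (3,4) capped by W -> flip
Dir SE: opp run (2,5), next=edge -> no flip

Answer: (2,4) (3,4)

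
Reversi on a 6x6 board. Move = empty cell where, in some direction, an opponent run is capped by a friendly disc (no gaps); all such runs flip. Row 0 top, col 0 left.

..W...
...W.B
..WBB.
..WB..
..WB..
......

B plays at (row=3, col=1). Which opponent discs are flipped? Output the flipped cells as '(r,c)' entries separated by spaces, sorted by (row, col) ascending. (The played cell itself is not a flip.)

Dir NW: first cell '.' (not opp) -> no flip
Dir N: first cell '.' (not opp) -> no flip
Dir NE: opp run (2,2) (1,3), next='.' -> no flip
Dir W: first cell '.' (not opp) -> no flip
Dir E: opp run (3,2) capped by B -> flip
Dir SW: first cell '.' (not opp) -> no flip
Dir S: first cell '.' (not opp) -> no flip
Dir SE: opp run (4,2), next='.' -> no flip

Answer: (3,2)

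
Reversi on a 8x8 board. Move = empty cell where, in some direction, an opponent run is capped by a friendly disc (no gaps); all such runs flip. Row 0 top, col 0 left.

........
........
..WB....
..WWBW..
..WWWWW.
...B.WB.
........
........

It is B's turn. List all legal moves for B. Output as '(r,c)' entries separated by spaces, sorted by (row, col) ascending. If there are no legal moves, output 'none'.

(1,1): no bracket -> illegal
(1,2): no bracket -> illegal
(1,3): no bracket -> illegal
(2,1): flips 1 -> legal
(2,4): no bracket -> illegal
(2,5): no bracket -> illegal
(2,6): flips 2 -> legal
(3,1): flips 3 -> legal
(3,6): flips 2 -> legal
(3,7): no bracket -> illegal
(4,1): flips 1 -> legal
(4,7): no bracket -> illegal
(5,1): no bracket -> illegal
(5,2): flips 1 -> legal
(5,4): flips 2 -> legal
(5,7): no bracket -> illegal
(6,4): no bracket -> illegal
(6,5): no bracket -> illegal
(6,6): no bracket -> illegal

Answer: (2,1) (2,6) (3,1) (3,6) (4,1) (5,2) (5,4)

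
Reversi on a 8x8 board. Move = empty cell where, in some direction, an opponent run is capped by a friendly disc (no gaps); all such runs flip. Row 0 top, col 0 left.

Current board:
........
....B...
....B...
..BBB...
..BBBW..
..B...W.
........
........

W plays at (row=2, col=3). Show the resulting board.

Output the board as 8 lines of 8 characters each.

Place W at (2,3); scan 8 dirs for brackets.
Dir NW: first cell '.' (not opp) -> no flip
Dir N: first cell '.' (not opp) -> no flip
Dir NE: opp run (1,4), next='.' -> no flip
Dir W: first cell '.' (not opp) -> no flip
Dir E: opp run (2,4), next='.' -> no flip
Dir SW: opp run (3,2), next='.' -> no flip
Dir S: opp run (3,3) (4,3), next='.' -> no flip
Dir SE: opp run (3,4) capped by W -> flip
All flips: (3,4)

Answer: ........
....B...
...WB...
..BBW...
..BBBW..
..B...W.
........
........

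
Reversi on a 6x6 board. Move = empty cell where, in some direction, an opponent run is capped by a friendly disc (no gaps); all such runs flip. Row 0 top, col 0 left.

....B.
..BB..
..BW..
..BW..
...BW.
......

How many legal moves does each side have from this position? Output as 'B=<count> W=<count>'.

-- B to move --
(1,4): flips 1 -> legal
(2,4): flips 1 -> legal
(3,4): flips 2 -> legal
(3,5): no bracket -> illegal
(4,2): no bracket -> illegal
(4,5): flips 1 -> legal
(5,3): no bracket -> illegal
(5,4): no bracket -> illegal
(5,5): flips 2 -> legal
B mobility = 5
-- W to move --
(0,1): flips 1 -> legal
(0,2): no bracket -> illegal
(0,3): flips 1 -> legal
(0,5): no bracket -> illegal
(1,1): flips 1 -> legal
(1,4): no bracket -> illegal
(1,5): no bracket -> illegal
(2,1): flips 1 -> legal
(2,4): no bracket -> illegal
(3,1): flips 1 -> legal
(3,4): no bracket -> illegal
(4,1): flips 1 -> legal
(4,2): flips 1 -> legal
(5,2): no bracket -> illegal
(5,3): flips 1 -> legal
(5,4): no bracket -> illegal
W mobility = 8

Answer: B=5 W=8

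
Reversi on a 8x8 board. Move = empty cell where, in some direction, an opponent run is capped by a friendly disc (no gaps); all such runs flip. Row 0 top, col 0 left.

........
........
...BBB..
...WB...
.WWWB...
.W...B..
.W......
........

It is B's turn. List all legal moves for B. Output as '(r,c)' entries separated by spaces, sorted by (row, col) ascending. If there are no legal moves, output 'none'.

Answer: (2,2) (3,2) (4,0) (5,2) (5,3) (6,0)

Derivation:
(2,2): flips 1 -> legal
(3,0): no bracket -> illegal
(3,1): no bracket -> illegal
(3,2): flips 1 -> legal
(4,0): flips 3 -> legal
(5,0): no bracket -> illegal
(5,2): flips 1 -> legal
(5,3): flips 2 -> legal
(5,4): no bracket -> illegal
(6,0): flips 3 -> legal
(6,2): no bracket -> illegal
(7,0): no bracket -> illegal
(7,1): no bracket -> illegal
(7,2): no bracket -> illegal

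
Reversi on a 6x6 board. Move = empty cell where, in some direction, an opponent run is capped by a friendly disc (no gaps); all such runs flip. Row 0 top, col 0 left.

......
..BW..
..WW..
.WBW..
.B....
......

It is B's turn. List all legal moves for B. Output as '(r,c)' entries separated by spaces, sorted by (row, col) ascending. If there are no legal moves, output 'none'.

Answer: (1,4) (2,1) (3,0) (3,4)

Derivation:
(0,2): no bracket -> illegal
(0,3): no bracket -> illegal
(0,4): no bracket -> illegal
(1,1): no bracket -> illegal
(1,4): flips 2 -> legal
(2,0): no bracket -> illegal
(2,1): flips 1 -> legal
(2,4): no bracket -> illegal
(3,0): flips 1 -> legal
(3,4): flips 2 -> legal
(4,0): no bracket -> illegal
(4,2): no bracket -> illegal
(4,3): no bracket -> illegal
(4,4): no bracket -> illegal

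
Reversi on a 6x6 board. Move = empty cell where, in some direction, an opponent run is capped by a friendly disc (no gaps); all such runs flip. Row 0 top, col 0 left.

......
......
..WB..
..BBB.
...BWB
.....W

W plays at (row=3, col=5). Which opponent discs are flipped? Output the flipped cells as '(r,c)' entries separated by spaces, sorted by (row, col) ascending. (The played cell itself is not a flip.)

Dir NW: first cell '.' (not opp) -> no flip
Dir N: first cell '.' (not opp) -> no flip
Dir NE: edge -> no flip
Dir W: opp run (3,4) (3,3) (3,2), next='.' -> no flip
Dir E: edge -> no flip
Dir SW: first cell 'W' (not opp) -> no flip
Dir S: opp run (4,5) capped by W -> flip
Dir SE: edge -> no flip

Answer: (4,5)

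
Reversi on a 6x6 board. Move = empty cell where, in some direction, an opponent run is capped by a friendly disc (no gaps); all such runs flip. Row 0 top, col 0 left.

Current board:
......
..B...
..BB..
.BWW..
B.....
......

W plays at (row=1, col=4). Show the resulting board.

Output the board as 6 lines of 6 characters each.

Place W at (1,4); scan 8 dirs for brackets.
Dir NW: first cell '.' (not opp) -> no flip
Dir N: first cell '.' (not opp) -> no flip
Dir NE: first cell '.' (not opp) -> no flip
Dir W: first cell '.' (not opp) -> no flip
Dir E: first cell '.' (not opp) -> no flip
Dir SW: opp run (2,3) capped by W -> flip
Dir S: first cell '.' (not opp) -> no flip
Dir SE: first cell '.' (not opp) -> no flip
All flips: (2,3)

Answer: ......
..B.W.
..BW..
.BWW..
B.....
......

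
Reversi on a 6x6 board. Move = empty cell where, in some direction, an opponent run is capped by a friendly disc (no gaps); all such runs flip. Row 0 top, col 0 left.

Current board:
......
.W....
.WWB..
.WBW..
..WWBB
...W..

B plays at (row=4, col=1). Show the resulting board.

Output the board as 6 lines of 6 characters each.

Answer: ......
.W....
.WWB..
.WBW..
.BBBBB
...W..

Derivation:
Place B at (4,1); scan 8 dirs for brackets.
Dir NW: first cell '.' (not opp) -> no flip
Dir N: opp run (3,1) (2,1) (1,1), next='.' -> no flip
Dir NE: first cell 'B' (not opp) -> no flip
Dir W: first cell '.' (not opp) -> no flip
Dir E: opp run (4,2) (4,3) capped by B -> flip
Dir SW: first cell '.' (not opp) -> no flip
Dir S: first cell '.' (not opp) -> no flip
Dir SE: first cell '.' (not opp) -> no flip
All flips: (4,2) (4,3)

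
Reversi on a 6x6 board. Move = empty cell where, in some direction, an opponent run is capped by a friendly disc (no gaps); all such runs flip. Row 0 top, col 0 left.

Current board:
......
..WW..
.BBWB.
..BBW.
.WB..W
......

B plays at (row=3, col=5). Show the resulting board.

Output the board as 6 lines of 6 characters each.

Place B at (3,5); scan 8 dirs for brackets.
Dir NW: first cell 'B' (not opp) -> no flip
Dir N: first cell '.' (not opp) -> no flip
Dir NE: edge -> no flip
Dir W: opp run (3,4) capped by B -> flip
Dir E: edge -> no flip
Dir SW: first cell '.' (not opp) -> no flip
Dir S: opp run (4,5), next='.' -> no flip
Dir SE: edge -> no flip
All flips: (3,4)

Answer: ......
..WW..
.BBWB.
..BBBB
.WB..W
......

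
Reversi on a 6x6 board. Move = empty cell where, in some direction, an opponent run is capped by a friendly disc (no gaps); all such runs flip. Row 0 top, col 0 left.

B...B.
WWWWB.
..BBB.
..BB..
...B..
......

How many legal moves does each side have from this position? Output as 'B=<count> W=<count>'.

-- B to move --
(0,1): flips 1 -> legal
(0,2): flips 2 -> legal
(0,3): flips 1 -> legal
(2,0): flips 1 -> legal
(2,1): no bracket -> illegal
B mobility = 4
-- W to move --
(0,1): no bracket -> illegal
(0,3): no bracket -> illegal
(0,5): no bracket -> illegal
(1,5): flips 1 -> legal
(2,1): no bracket -> illegal
(2,5): no bracket -> illegal
(3,1): flips 1 -> legal
(3,4): flips 1 -> legal
(3,5): flips 1 -> legal
(4,1): no bracket -> illegal
(4,2): flips 2 -> legal
(4,4): flips 2 -> legal
(5,2): no bracket -> illegal
(5,3): flips 3 -> legal
(5,4): no bracket -> illegal
W mobility = 7

Answer: B=4 W=7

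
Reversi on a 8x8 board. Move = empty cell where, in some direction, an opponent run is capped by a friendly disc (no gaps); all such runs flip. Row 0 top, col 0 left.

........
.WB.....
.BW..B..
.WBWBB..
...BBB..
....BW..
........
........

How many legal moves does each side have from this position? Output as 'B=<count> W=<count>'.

-- B to move --
(0,0): flips 3 -> legal
(0,1): flips 1 -> legal
(0,2): no bracket -> illegal
(1,0): flips 1 -> legal
(1,3): no bracket -> illegal
(2,0): no bracket -> illegal
(2,3): flips 2 -> legal
(2,4): no bracket -> illegal
(3,0): flips 1 -> legal
(4,0): no bracket -> illegal
(4,1): flips 1 -> legal
(4,2): no bracket -> illegal
(4,6): no bracket -> illegal
(5,6): flips 1 -> legal
(6,4): no bracket -> illegal
(6,5): flips 1 -> legal
(6,6): flips 1 -> legal
B mobility = 9
-- W to move --
(0,1): no bracket -> illegal
(0,2): flips 1 -> legal
(0,3): no bracket -> illegal
(1,0): no bracket -> illegal
(1,3): flips 1 -> legal
(1,4): no bracket -> illegal
(1,5): flips 3 -> legal
(1,6): no bracket -> illegal
(2,0): flips 1 -> legal
(2,3): no bracket -> illegal
(2,4): no bracket -> illegal
(2,6): no bracket -> illegal
(3,0): no bracket -> illegal
(3,6): flips 2 -> legal
(4,1): no bracket -> illegal
(4,2): flips 1 -> legal
(4,6): no bracket -> illegal
(5,2): no bracket -> illegal
(5,3): flips 2 -> legal
(5,6): no bracket -> illegal
(6,3): no bracket -> illegal
(6,4): no bracket -> illegal
(6,5): no bracket -> illegal
W mobility = 7

Answer: B=9 W=7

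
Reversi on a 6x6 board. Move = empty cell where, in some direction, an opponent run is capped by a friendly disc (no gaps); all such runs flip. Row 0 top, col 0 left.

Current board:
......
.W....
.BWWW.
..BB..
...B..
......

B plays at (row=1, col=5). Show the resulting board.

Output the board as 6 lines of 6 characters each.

Place B at (1,5); scan 8 dirs for brackets.
Dir NW: first cell '.' (not opp) -> no flip
Dir N: first cell '.' (not opp) -> no flip
Dir NE: edge -> no flip
Dir W: first cell '.' (not opp) -> no flip
Dir E: edge -> no flip
Dir SW: opp run (2,4) capped by B -> flip
Dir S: first cell '.' (not opp) -> no flip
Dir SE: edge -> no flip
All flips: (2,4)

Answer: ......
.W...B
.BWWB.
..BB..
...B..
......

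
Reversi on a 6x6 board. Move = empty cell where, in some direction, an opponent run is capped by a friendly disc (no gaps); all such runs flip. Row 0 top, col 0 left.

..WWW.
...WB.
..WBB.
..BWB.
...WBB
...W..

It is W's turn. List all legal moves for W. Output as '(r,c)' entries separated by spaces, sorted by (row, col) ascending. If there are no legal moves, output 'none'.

(0,5): no bracket -> illegal
(1,2): no bracket -> illegal
(1,5): flips 2 -> legal
(2,1): flips 1 -> legal
(2,5): flips 4 -> legal
(3,1): flips 1 -> legal
(3,5): flips 3 -> legal
(4,1): no bracket -> illegal
(4,2): flips 1 -> legal
(5,4): flips 4 -> legal
(5,5): flips 1 -> legal

Answer: (1,5) (2,1) (2,5) (3,1) (3,5) (4,2) (5,4) (5,5)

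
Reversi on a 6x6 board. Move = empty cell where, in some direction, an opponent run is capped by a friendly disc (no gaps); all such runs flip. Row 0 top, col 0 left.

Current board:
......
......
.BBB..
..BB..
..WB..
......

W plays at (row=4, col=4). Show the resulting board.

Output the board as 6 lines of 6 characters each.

Place W at (4,4); scan 8 dirs for brackets.
Dir NW: opp run (3,3) (2,2), next='.' -> no flip
Dir N: first cell '.' (not opp) -> no flip
Dir NE: first cell '.' (not opp) -> no flip
Dir W: opp run (4,3) capped by W -> flip
Dir E: first cell '.' (not opp) -> no flip
Dir SW: first cell '.' (not opp) -> no flip
Dir S: first cell '.' (not opp) -> no flip
Dir SE: first cell '.' (not opp) -> no flip
All flips: (4,3)

Answer: ......
......
.BBB..
..BB..
..WWW.
......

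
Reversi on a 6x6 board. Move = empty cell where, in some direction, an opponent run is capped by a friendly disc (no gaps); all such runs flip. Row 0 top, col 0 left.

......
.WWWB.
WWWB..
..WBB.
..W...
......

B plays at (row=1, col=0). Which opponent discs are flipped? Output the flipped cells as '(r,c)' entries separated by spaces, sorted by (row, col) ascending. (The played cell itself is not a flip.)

Dir NW: edge -> no flip
Dir N: first cell '.' (not opp) -> no flip
Dir NE: first cell '.' (not opp) -> no flip
Dir W: edge -> no flip
Dir E: opp run (1,1) (1,2) (1,3) capped by B -> flip
Dir SW: edge -> no flip
Dir S: opp run (2,0), next='.' -> no flip
Dir SE: opp run (2,1) (3,2), next='.' -> no flip

Answer: (1,1) (1,2) (1,3)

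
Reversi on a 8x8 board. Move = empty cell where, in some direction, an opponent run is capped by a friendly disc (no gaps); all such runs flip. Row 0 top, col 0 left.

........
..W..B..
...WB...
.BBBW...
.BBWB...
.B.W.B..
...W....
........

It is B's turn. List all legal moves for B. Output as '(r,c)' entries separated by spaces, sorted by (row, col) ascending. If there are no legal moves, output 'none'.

Answer: (1,3) (1,4) (2,2) (3,5) (5,4) (6,2) (6,4) (7,3)

Derivation:
(0,1): no bracket -> illegal
(0,2): no bracket -> illegal
(0,3): no bracket -> illegal
(1,1): no bracket -> illegal
(1,3): flips 1 -> legal
(1,4): flips 1 -> legal
(2,1): no bracket -> illegal
(2,2): flips 1 -> legal
(2,5): no bracket -> illegal
(3,5): flips 1 -> legal
(4,5): no bracket -> illegal
(5,2): no bracket -> illegal
(5,4): flips 1 -> legal
(6,2): flips 1 -> legal
(6,4): flips 1 -> legal
(7,2): no bracket -> illegal
(7,3): flips 3 -> legal
(7,4): no bracket -> illegal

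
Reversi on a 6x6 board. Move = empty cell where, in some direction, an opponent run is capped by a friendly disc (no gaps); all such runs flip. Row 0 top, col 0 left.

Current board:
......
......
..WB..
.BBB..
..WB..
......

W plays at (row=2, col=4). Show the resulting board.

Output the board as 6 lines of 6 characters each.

Place W at (2,4); scan 8 dirs for brackets.
Dir NW: first cell '.' (not opp) -> no flip
Dir N: first cell '.' (not opp) -> no flip
Dir NE: first cell '.' (not opp) -> no flip
Dir W: opp run (2,3) capped by W -> flip
Dir E: first cell '.' (not opp) -> no flip
Dir SW: opp run (3,3) capped by W -> flip
Dir S: first cell '.' (not opp) -> no flip
Dir SE: first cell '.' (not opp) -> no flip
All flips: (2,3) (3,3)

Answer: ......
......
..WWW.
.BBW..
..WB..
......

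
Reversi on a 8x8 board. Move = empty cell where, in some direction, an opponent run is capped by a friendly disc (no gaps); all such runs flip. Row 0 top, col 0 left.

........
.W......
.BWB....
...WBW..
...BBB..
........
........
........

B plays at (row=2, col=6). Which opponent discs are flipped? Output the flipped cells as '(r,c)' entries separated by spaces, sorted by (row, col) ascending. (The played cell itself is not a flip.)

Answer: (3,5)

Derivation:
Dir NW: first cell '.' (not opp) -> no flip
Dir N: first cell '.' (not opp) -> no flip
Dir NE: first cell '.' (not opp) -> no flip
Dir W: first cell '.' (not opp) -> no flip
Dir E: first cell '.' (not opp) -> no flip
Dir SW: opp run (3,5) capped by B -> flip
Dir S: first cell '.' (not opp) -> no flip
Dir SE: first cell '.' (not opp) -> no flip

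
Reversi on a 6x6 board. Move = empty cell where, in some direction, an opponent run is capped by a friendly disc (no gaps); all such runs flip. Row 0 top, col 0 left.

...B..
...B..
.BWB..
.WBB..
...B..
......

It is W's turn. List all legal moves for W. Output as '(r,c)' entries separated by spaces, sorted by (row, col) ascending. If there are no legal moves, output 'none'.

Answer: (0,4) (1,1) (2,0) (2,4) (3,4) (4,2) (4,4)

Derivation:
(0,2): no bracket -> illegal
(0,4): flips 1 -> legal
(1,0): no bracket -> illegal
(1,1): flips 1 -> legal
(1,2): no bracket -> illegal
(1,4): no bracket -> illegal
(2,0): flips 1 -> legal
(2,4): flips 1 -> legal
(3,0): no bracket -> illegal
(3,4): flips 2 -> legal
(4,1): no bracket -> illegal
(4,2): flips 1 -> legal
(4,4): flips 1 -> legal
(5,2): no bracket -> illegal
(5,3): no bracket -> illegal
(5,4): no bracket -> illegal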